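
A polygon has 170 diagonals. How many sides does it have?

Using d = n(n - 3)/2, we solve 170 = n(n - 3)/2.
So n(n - 3) = 340.
Testing n = 20: 20 * 17 = 340 = 340. Correct.
The polygon has 20 sides.

20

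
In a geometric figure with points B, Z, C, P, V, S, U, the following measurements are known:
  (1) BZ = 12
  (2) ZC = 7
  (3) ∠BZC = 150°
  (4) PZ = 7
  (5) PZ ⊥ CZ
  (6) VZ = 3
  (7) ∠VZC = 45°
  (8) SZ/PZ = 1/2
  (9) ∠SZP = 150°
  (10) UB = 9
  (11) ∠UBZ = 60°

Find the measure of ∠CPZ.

Step 1: By the law of cosines on triangle PZC: PC² = 7² + 7² − 2·7·7·cos(90°) = 98, so PC = 7·√2.
Step 2: By the inverse law of cosines on triangle CPZ: cos(∠CPZ) = ((7·√2)² + 7² − 7²) / (2·7·√2·7) = 98/138.59 = 0.7071, so ∠CPZ = 45°.

Therefore, the measure of angle ∠CPZ = 45°.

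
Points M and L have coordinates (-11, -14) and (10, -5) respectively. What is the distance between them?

The horizontal distance is |10 - -11| = 21 and the vertical distance is |-5 - -14| = 9.
By the Pythagorean theorem, d = sqrt(21^2 + 9^2) = sqrt(522) = 3*sqrt(58).

3*sqrt(58)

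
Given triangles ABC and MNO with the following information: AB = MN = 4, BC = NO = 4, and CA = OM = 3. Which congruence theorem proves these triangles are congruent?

The given information provides:
AB = MN = 4, BC = NO = 4, and CA = OM = 3
This matches the SSS congruence theorem.
All three pairs of corresponding sides are equal (Side-Side-Side).

SSS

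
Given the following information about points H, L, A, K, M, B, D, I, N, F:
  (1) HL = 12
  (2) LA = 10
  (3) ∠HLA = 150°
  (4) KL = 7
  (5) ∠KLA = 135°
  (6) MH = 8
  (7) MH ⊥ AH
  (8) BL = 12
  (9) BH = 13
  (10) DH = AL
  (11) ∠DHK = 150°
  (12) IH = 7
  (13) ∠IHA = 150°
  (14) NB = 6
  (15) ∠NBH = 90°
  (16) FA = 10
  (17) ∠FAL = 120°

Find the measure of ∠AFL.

Step 1: By the law of cosines on triangle FAL: FL² = 10² + 10² − 2·10·10·cos(120°) = 300, so FL = 10·√3.
Step 2: By the inverse law of cosines on triangle AFL: cos(∠AFL) = (10² + (10·√3)² − 10²) / (2·10·10·√3) = 300/346.41 = 0.866, so ∠AFL = 30°.

Therefore, the measure of angle ∠AFL = 30°.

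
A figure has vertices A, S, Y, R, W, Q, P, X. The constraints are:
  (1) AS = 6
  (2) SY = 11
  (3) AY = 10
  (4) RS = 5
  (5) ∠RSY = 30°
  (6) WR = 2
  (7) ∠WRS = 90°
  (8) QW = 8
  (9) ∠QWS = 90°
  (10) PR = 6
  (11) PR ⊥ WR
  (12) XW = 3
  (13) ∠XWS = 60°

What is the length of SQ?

Step 1: By the law of cosines on triangle SRW: SW² = 5² + 2² − 2·5·2·cos(90°) = 29, so SW = √29.
Step 2: By the law of cosines on triangle SWQ: SQ² = √29² + 8² − 2·√29·8·cos(90°) = 93, so SQ = √93.

Therefore, the length of SQ = √93.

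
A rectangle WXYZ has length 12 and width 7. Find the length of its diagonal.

d = sqrt(12^2 + 7^2) = sqrt(193)

sqrt(193)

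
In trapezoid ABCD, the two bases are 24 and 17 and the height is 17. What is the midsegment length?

midsegment = (24 + 17) / 2 = 41 / 2 = 41/2

41/2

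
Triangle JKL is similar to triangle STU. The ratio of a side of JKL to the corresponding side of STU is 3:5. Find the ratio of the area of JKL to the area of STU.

Area ratio = (side ratio)^2 = (3/5)^2 = 9:25.

9:25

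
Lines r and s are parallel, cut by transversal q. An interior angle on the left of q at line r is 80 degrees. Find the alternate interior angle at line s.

Alternate interior angles lie on opposite sides of the transversal, between the parallel lines.
By the alternate interior angle theorem, they are equal: 80 degrees.

80 degrees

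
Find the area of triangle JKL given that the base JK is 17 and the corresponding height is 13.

A triangle's area is half the area of a rectangle with the same base and height.
Area = (1/2) * 17 * 13 = 221/2.

221/2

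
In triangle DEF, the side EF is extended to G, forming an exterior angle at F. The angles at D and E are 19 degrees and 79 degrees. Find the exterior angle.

The interior angle at F is 180 - 19 - 79 = 82 degrees.
The exterior angle and interior angle at F are supplementary:
Exterior angle = 180 - 82 = 98 degrees.

98 degrees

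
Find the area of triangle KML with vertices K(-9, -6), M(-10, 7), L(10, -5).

The Shoelace formula computes the area from vertex coordinates by summing cross products.
For vertices (-9,-6), (-10,7), (10,-5):
Signed sum = -9*7 - -10*-6 + -10*-5 - 10*7 + 10*-6 - -9*-5
= -123 + -20 + -105 = -248
Area = (1/2)|-248| = 124.

124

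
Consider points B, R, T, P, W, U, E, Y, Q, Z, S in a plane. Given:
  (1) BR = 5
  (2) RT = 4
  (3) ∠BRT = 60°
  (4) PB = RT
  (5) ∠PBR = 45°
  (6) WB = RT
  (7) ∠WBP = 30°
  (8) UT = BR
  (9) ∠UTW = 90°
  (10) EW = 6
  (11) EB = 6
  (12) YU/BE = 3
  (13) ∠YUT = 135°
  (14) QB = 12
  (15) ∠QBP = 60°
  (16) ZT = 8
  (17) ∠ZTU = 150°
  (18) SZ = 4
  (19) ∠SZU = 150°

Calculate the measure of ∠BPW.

From the given relations: PB = RT = 4; WB = RT = 4.
Step 1: By the law of cosines on triangle PBW: PW² = 4² + 4² − 2·4·4·cos(30°) = 4.29, so PW ≈ 2.07.
Step 2: By the inverse law of cosines on triangle BPW: cos(∠BPW) = (4² + 2.07² − 4²) / (2·4·2.07) = 4.29/16.56 = 0.2588, so ∠BPW = 75°.

Therefore, the measure of angle ∠BPW = 75°.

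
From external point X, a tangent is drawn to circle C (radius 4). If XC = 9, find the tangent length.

Let T be the point of tangency. Then CT ⊥ XT (radius ⊥ tangent).
In right triangle CTX: CX² = CT² + XT²
9² = 4² + XT²
XT² = 65, XT = sqrt(65)

sqrt(65)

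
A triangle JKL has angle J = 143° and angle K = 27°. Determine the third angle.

Let angle L = x. Then 143 + 27 + x = 180.
x = 180 - 170 = 10 degrees.

10 degrees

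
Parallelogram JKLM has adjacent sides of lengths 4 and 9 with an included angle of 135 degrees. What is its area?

Area = a * b * sin(theta)
Area = 4 * 9 * sin(135 degrees)
Area = 36 * sqrt(2)/2
Area = 18*sqrt(2)

18*sqrt(2)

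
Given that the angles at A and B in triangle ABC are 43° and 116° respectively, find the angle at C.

angle C = 180 - 43 - 116 = 21 degrees.

21 degrees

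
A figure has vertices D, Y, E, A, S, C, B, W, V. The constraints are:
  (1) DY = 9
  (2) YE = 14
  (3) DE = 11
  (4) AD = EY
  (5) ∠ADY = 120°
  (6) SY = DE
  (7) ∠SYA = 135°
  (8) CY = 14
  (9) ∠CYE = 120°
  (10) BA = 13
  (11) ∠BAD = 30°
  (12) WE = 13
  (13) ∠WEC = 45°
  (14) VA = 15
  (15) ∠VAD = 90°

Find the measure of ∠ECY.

Step 1: By the law of cosines on triangle CYE: CE² = 14² + 14² − 2·14·14·cos(120°) = 588, so CE = 14·√3.
Step 2: By the inverse law of cosines on triangle ECY: cos(∠ECY) = ((14·√3)² + 14² − 14²) / (2·14·√3·14) = 588/678.96 = 0.866, so ∠ECY = 30°.

Therefore, the measure of angle ∠ECY = 30°.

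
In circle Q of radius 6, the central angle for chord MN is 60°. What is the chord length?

Chord = 2(6) sin(30°) = 6

6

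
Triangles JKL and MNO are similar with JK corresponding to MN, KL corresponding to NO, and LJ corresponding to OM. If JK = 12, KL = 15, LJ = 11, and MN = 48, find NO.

k = 48/12 = 4. NO = 4 * 15 = 60.

60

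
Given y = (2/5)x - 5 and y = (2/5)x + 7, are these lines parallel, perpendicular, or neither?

Slope of line 1: m1 = 2/5
Slope of line 2: m2 = 2/5
Since m1 = m2 = 2/5, the lines are parallel.

Parallel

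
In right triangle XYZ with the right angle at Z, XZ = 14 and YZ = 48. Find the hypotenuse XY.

By the Pythagorean theorem: XY^2 = XZ^2 + YZ^2
XY^2 = 14^2 + 48^2 = 196 + 2304 = 2500
XY = sqrt(2500) = 50

50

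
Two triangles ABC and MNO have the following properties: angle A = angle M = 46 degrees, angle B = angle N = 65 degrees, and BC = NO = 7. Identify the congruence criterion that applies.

Consider the given information: angle A = angle M = 46 degrees, angle B = angle N = 65 degrees, and BC = NO = 7
This is not SSS or ASA: SSS requires all three pairs of sides, but we don't have that. ASA requires two angles and the side between them.
The correct criterion is AAS. Two pairs of corresponding angles and a non-included side are equal (Angle-Angle-Side).

AAS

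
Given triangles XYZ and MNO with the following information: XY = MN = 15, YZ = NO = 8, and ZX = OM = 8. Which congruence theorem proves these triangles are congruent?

The given information matches SSS: All three pairs of corresponding sides are equal (Side-Side-Side).

SSS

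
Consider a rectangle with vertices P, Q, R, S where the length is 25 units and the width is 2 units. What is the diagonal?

d = sqrt(25^2 + 2^2) = sqrt(629)

sqrt(629)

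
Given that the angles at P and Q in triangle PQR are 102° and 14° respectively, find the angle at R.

The interior angles sum to 180°: angle R = 180 - 102 - 14 = 64°.
The triangle is obtuse (angles 102°, 14°, 64°).

64 degrees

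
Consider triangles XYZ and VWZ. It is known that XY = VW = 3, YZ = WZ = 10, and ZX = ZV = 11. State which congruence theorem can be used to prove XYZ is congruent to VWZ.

The given information provides:
XY = VW = 3, YZ = WZ = 10, and ZX = ZV = 11
This matches the SSS congruence theorem.
All three pairs of corresponding sides are equal (Side-Side-Side).

SSS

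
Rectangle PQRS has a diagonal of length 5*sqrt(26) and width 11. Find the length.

The diagonal of a rectangle forms a right triangle with the two sides.
Rearranging the Pythagorean theorem: missing side = sqrt(d^2 - known^2).
= sqrt(650 - 121) = sqrt(529) = 23.

23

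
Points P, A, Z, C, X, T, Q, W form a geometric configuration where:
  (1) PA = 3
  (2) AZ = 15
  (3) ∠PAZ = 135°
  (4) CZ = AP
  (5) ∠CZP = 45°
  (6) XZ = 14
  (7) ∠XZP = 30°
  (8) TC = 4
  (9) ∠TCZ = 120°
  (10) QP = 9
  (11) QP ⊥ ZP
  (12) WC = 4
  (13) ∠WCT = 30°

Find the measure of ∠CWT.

Step 1: By the law of cosines on triangle WCT: WT² = 4² + 4² − 2·4·4·cos(30°) = 4.29, so WT ≈ 2.07.
Step 2: By the inverse law of cosines on triangle CWT: cos(∠CWT) = (4² + 2.07² − 4²) / (2·4·2.07) = 4.29/16.56 = 0.2588, so ∠CWT = 75°.

Therefore, the measure of angle ∠CWT = 75°.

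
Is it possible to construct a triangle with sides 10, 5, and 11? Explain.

Check all three triangle inequalities:
10 + 5 = 15 > 11 ✓
10 + 11 = 21 > 5 ✓
5 + 11 = 16 > 10 ✓
All conditions hold, so these sides form a valid triangle.

Yes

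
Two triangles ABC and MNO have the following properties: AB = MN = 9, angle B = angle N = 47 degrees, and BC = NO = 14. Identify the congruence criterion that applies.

The given information matches SAS: Two pairs of corresponding sides and the included angle are equal (Side-Angle-Side).

SAS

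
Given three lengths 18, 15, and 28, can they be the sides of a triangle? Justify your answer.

Yes.
The triangle inequality requires that the sum of any two sides exceeds the third.
Here 15 + 18 = 33 > 28, so the condition is met.

Yes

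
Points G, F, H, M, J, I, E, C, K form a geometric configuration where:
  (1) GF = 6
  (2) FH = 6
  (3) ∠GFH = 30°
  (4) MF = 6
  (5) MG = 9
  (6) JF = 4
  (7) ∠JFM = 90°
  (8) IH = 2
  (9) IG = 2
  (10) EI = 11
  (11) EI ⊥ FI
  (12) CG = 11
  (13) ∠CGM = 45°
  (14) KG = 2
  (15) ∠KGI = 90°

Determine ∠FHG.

Step 1: By the law of cosines on triangle HFG: HG² = 6² + 6² − 2·6·6·cos(30°) = 9.65, so HG ≈ 3.11.
Step 2: By the inverse law of cosines on triangle FHG: cos(∠FHG) = (6² + 3.11² − 6²) / (2·6·3.11) = 9.65/37.27 = 0.2588, so ∠FHG = 75°.

Therefore, the measure of angle ∠FHG = 75°.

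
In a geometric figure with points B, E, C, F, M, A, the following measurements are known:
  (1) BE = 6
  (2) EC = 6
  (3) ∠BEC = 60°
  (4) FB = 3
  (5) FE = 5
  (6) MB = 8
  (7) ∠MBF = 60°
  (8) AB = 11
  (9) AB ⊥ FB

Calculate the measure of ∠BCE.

Step 1: By the law of cosines on triangle CEB: CB² = 6² + 6² − 2·6·6·cos(60°) = 36, so CB = 6.
Step 2: By the inverse law of cosines on triangle BCE: cos(∠BCE) = (6² + 6² − 6²) / (2·6·6) = 36/72 = 0.5, so ∠BCE = 60°.

Therefore, the measure of angle ∠BCE = 60°.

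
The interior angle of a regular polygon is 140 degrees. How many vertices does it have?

Exterior angle = 180 - 140 = 40. n = 360 / 40 = 9.

9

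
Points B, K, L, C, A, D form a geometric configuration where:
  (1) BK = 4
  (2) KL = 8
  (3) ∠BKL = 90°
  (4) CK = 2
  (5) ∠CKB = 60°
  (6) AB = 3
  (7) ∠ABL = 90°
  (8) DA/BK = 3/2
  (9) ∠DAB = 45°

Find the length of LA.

Step 1: By the law of cosines on triangle LKB: LB² = 8² + 4² − 2·8·4·cos(90°) = 80, so LB = 4·√5.
Step 2: By the law of cosines on triangle LBA: LA² = (4·√5)² + 3² − 2·4·√5·3·cos(90°) = 89, so LA = √89.

Therefore, the length of LA = √89.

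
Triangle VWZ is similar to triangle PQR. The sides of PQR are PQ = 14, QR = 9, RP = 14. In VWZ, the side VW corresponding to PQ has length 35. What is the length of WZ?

Similar triangles have proportional sides. Setting up the proportion:
VW / PQ = WZ / QR
35 / 14 = WZ / 9
WZ = 9 * 35 / 14 = 45/2.

45/2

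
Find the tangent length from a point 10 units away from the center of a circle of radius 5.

Let T be the point of tangency. Then CT ⊥ MT (radius ⊥ tangent).
In right triangle CTM: CM² = CT² + MT²
10² = 5² + MT²
MT² = 75, MT = 5*sqrt(3)

5*sqrt(3)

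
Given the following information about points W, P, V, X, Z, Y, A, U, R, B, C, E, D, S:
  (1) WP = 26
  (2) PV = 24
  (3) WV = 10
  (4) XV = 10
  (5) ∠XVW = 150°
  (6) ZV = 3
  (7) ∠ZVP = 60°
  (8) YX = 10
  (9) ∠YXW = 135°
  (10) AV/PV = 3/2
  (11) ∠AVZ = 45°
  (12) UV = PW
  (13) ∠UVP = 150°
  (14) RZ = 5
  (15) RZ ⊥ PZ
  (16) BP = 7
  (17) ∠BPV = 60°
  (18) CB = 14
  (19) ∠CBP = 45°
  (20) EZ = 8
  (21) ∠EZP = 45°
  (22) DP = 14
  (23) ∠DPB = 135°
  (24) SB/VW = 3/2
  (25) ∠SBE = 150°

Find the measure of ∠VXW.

Step 1: By the law of cosines on triangle XVW: XW² = 10² + 10² − 2·10·10·cos(150°) = 373.21, so XW ≈ 19.32.
Step 2: By the inverse law of cosines on triangle VXW: cos(∠VXW) = (10² + 19.32² − 10²) / (2·10·19.32) = 373.21/386.37 = 0.9659, so ∠VXW = 15°.

Therefore, the measure of angle ∠VXW = 15°.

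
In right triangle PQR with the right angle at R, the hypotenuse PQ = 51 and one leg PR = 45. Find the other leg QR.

By the Pythagorean theorem: QR^2 = PQ^2 - PR^2
QR^2 = 51^2 - 45^2 = 2601 - 2025 = 576
QR = sqrt(576) = 24

24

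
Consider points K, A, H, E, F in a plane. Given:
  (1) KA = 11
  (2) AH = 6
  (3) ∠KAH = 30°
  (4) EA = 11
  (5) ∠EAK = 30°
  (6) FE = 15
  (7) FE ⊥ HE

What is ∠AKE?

Step 1: By the law of cosines on triangle KAE: KE² = 11² + 11² − 2·11·11·cos(30°) = 32.42, so KE ≈ 5.69.
Step 2: By the inverse law of cosines on triangle AKE: cos(∠AKE) = (11² + 5.69² − 11²) / (2·11·5.69) = 32.42/125.27 = 0.2588, so ∠AKE = 75°.

Therefore, the measure of angle ∠AKE = 75°.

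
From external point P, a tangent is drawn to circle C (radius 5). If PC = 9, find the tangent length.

tangent = √(d² - r²) = √(9² - 5²) = √(81 - 25) = √56 = 2*sqrt(14)

2*sqrt(14)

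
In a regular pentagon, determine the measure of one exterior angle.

Each exterior angle of a regular n-gon is 360 / n.
For n = 5: 360 / 5 = 72 degrees.

72 degrees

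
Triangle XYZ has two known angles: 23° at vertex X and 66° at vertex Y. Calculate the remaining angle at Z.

Let angle Z = x. Then 23 + 66 + x = 180.
x = 180 - 89 = 91 degrees.

91 degrees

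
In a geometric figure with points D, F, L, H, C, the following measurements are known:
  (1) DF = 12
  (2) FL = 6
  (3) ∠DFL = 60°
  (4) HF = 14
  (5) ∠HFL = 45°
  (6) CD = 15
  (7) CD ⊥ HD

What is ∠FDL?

Step 1: By the law of cosines on triangle DFL: DL² = 12² + 6² − 2·12·6·cos(60°) = 108, so DL = 6·√3.
Step 2: By the inverse law of cosines on triangle FDL: cos(∠FDL) = (12² + (6·√3)² − 6²) / (2·12·6·√3) = 216/249.42 = 0.866, so ∠FDL = 30°.

Therefore, the measure of angle ∠FDL = 30°.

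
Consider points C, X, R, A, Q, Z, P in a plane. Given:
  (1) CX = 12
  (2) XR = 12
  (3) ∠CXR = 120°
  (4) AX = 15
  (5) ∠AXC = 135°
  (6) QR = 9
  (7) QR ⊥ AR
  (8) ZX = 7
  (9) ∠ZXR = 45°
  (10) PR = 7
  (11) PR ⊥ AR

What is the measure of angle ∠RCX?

Step 1: By the law of cosines on triangle CXR: CR² = 12² + 12² − 2·12·12·cos(120°) = 432, so CR = 12·√3.
Step 2: By the inverse law of cosines on triangle RCX: cos(∠RCX) = ((12·√3)² + 12² − 12²) / (2·12·√3·12) = 432/498.83 = 0.866, so ∠RCX = 30°.

Therefore, the measure of angle ∠RCX = 30°.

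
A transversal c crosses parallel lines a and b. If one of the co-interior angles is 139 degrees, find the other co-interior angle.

Co-interior (same-side interior) angles are between the parallel lines on the same side of the transversal.
Unlike corresponding or alternate interior angles, they are supplementary rather than equal.
So the angle = 180 - 139 = 41 degrees.

41 degrees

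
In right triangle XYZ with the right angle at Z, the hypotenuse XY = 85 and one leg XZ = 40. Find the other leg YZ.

YZ = sqrt(85^2 - 40^2) = sqrt(5625) = 75

75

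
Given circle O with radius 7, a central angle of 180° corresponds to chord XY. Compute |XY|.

Chord = 2(7) sin(90°) = 14

14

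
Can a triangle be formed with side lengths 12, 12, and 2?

Sort the sides: 2, 12, 12.
It suffices to check that the sum of the two smallest exceeds the largest:
2 + 12 = 14 > 12. ✓
Yes, a valid triangle can be formed.

Yes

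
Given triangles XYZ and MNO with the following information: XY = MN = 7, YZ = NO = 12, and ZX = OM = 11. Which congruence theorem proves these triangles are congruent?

The given information provides:
XY = MN = 7, YZ = NO = 12, and ZX = OM = 11
This matches the SSS congruence theorem.
All three pairs of corresponding sides are equal (Side-Side-Side).

SSS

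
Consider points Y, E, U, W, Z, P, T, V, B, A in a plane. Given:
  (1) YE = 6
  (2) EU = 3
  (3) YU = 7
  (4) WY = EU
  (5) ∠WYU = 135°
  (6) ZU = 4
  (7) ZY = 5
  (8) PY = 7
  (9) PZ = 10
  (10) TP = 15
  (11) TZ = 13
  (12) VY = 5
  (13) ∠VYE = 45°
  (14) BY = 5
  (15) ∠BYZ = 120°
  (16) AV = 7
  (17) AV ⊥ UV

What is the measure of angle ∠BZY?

Step 1: By the law of cosines on triangle ZYB: ZB² = 5² + 5² − 2·5·5·cos(120°) = 75, so ZB = 5·√3.
Step 2: By the inverse law of cosines on triangle BZY: cos(∠BZY) = ((5·√3)² + 5² − 5²) / (2·5·√3·5) = 75/86.6 = 0.866, so ∠BZY = 30°.

Therefore, the measure of angle ∠BZY = 30°.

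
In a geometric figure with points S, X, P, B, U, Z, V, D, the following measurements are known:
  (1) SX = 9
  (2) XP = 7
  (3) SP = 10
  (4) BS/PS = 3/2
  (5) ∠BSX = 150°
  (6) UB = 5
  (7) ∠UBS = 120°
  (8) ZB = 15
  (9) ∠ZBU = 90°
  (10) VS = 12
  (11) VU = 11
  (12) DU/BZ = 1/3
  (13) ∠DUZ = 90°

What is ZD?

From the given relations: DU = 1/3·BZ = 1/3·15 = 5.
Step 1: By the law of cosines on triangle UBZ: UZ² = 5² + 15² − 2·5·15·cos(90°) = 250, so UZ = 5·√10.
Step 2: By the law of cosines on triangle ZUD: ZD² = (5·√10)² + 5² − 2·5·√10·5·cos(90°) = 275, so ZD = 5·√11.

Therefore, the length of ZD = 5·√11.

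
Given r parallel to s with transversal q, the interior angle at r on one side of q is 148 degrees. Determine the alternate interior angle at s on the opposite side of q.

Alternate interior angles formed by parallel lines and a transversal are equal.
The given angle is 148 degrees.
The alternate interior angle = 148 degrees.

148 degrees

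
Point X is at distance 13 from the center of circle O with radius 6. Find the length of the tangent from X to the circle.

Let T be the point of tangency. Then OT ⊥ XT (radius ⊥ tangent).
In right triangle OTX: OX² = OT² + XT²
13² = 6² + XT²
XT² = 133, XT = sqrt(133)

sqrt(133)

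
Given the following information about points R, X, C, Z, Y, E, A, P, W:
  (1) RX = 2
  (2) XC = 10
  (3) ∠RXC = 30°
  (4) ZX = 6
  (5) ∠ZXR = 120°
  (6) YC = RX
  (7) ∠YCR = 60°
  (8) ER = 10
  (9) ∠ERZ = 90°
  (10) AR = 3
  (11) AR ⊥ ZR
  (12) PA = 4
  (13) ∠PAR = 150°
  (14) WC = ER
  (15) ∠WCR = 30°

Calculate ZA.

Step 1: By the law of cosines on triangle ZXR: ZR² = 6² + 2² − 2·6·2·cos(120°) = 52, so ZR = 2·√13.
Step 2: By the law of cosines on triangle ZRA: ZA² = (2·√13)² + 3² − 2·2·√13·3·cos(90°) = 61, so ZA = √61.

Therefore, the length of ZA = √61.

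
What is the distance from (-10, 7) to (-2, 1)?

The horizontal distance is |-2 - -10| = 8 and the vertical distance is |1 - 7| = 6.
By the Pythagorean theorem, d = sqrt(8^2 + 6^2) = sqrt(100) = 10.

10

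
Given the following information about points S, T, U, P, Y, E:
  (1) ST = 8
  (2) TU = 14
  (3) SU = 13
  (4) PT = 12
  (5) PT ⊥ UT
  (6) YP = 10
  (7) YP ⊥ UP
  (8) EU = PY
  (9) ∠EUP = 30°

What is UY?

Step 1: By the law of cosines on triangle UTP: UP² = 14² + 12² − 2·14·12·cos(90°) = 340, so UP = 2·√85.
Step 2: By the law of cosines on triangle UPY: UY² = (2·√85)² + 10² − 2·2·√85·10·cos(90°) = 440, so UY = 2·√110.

Therefore, the length of UY = 2·√110.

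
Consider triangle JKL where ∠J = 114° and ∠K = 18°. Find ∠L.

By the triangle angle sum property, the three interior angles of any triangle add up to 180°.
We know angle J = 114° and angle K = 18°, so their sum is 132°.
Therefore angle L = 180° - 132° = 48°.

48 degrees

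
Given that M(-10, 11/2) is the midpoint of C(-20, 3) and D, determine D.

Using the midpoint formula: M = ((x1 + x2)/2, (y1 + y2)/2)
We know M = (-10, 11/2) and C = (-20, 3)
For x: -10 = (-20 + x2)/2, so x2 = 2*-10 - -20 = 0
For y: 11/2 = (3 + y2)/2, so y2 = 2*11/2 - 3 = 8
D = (0, 8)

(0, 8)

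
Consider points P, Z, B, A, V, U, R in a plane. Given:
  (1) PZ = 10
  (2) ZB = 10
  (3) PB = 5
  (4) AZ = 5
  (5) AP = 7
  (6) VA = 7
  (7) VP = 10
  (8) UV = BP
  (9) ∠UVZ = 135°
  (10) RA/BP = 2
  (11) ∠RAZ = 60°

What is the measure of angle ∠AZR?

From the given relations: RA = 2·BP = 2·5 = 10.
Step 1: By the law of cosines on triangle ZAR: ZR² = 5² + 10² − 2·5·10·cos(60°) = 75, so ZR = 5·√3.
Step 2: By the inverse law of cosines on triangle AZR: cos(∠AZR) = (5² + (5·√3)² − 10²) / (2·5·5·√3) = 0/86.6 = 0, so ∠AZR = 90°.

Therefore, the measure of angle ∠AZR = 90°.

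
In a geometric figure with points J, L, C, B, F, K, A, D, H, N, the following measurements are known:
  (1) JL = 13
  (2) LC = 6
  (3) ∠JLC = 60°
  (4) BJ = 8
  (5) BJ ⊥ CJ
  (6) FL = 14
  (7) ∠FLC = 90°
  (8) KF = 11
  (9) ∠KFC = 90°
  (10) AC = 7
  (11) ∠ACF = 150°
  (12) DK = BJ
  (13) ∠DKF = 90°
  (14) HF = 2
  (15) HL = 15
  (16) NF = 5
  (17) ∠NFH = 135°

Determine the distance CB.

Step 1: By the law of cosines on triangle JLC: JC² = 13² + 6² − 2·13·6·cos(60°) = 127, so JC = √127.
Step 2: By the law of cosines on triangle CJB: CB² = √127² + 8² − 2·√127·8·cos(90°) = 191, so CB = √191.

Therefore, the length of CB = √191.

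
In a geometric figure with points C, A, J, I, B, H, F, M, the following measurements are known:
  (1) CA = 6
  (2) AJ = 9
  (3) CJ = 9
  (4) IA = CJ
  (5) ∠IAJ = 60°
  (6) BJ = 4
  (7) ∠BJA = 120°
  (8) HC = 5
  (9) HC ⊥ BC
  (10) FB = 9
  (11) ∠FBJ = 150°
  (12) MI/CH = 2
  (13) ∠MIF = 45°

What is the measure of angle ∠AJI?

From the given relations: IA = CJ = 9.
Step 1: By the law of cosines on triangle JAI: JI² = 9² + 9² − 2·9·9·cos(60°) = 81, so JI = 9.
Step 2: By the inverse law of cosines on triangle AJI: cos(∠AJI) = (9² + 9² − 9²) / (2·9·9) = 81/162 = 0.5, so ∠AJI = 60°.

Therefore, the measure of angle ∠AJI = 60°.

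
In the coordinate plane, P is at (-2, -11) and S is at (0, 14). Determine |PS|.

d = sqrt((0 - -2)^2 + (14 - -11)^2)
d = sqrt(2^2 + 25^2)
d = sqrt(4 + 625)
d = sqrt(629)

sqrt(629)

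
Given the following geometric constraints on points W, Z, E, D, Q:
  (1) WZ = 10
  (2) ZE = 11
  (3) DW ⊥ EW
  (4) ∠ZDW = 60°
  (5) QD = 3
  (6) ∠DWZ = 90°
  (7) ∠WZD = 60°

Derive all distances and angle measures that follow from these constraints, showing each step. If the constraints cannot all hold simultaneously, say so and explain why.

These constraints are not satisfiable: (4), (6) and (7) are the three interior angles of triangle ZDW, which must sum to 180°, but 60° + 90° + 60° = 210°. No planar figure meets all of them, so nothing further can be derived.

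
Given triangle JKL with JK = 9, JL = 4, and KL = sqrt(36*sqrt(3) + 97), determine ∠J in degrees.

By the inverse law of cosines: cos(J) = (JK² + JL² - KL²) / (2 × JK × JL)
cos(J) = (9² + 4² - (sqrt(36*sqrt(3) + 97))²) / (2 × 9 × 4)
cos(J) = (81 + 16 - (36*sqrt(3) + 97)) / 72
cos(J) = -sqrt(3)/2
J = arccos(-sqrt(3)/2) = 150°

150°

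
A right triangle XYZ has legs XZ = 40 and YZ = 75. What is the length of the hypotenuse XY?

By the Pythagorean theorem: XY^2 = XZ^2 + YZ^2
XY^2 = 40^2 + 75^2 = 1600 + 5625 = 7225
XY = sqrt(7225) = 85

85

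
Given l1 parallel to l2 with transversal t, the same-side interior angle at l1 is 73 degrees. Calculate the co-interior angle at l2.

Co-interior angles sum to 180: 180 - 73 = 107 degrees.

107 degrees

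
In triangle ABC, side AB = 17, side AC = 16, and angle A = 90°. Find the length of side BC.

Since angle A = 90°, this is a right triangle and the law of cosines reduces to the Pythagorean theorem.
BC^2 = 17^2 + 16^2 = 545
BC = sqrt(545)

sqrt(545)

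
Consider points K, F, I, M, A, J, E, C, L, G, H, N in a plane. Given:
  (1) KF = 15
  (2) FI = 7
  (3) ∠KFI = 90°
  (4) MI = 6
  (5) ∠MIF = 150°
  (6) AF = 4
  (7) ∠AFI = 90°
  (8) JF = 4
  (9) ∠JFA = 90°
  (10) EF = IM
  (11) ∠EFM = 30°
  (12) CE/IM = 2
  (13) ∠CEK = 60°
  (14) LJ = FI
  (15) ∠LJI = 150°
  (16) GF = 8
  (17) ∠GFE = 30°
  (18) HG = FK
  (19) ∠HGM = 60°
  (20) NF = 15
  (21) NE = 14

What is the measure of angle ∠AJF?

Step 1: By the law of cosines on triangle JFA: JA² = 4² + 4² − 2·4·4·cos(90°) = 32, so JA = 4·√2.
Step 2: By the inverse law of cosines on triangle AJF: cos(∠AJF) = ((4·√2)² + 4² − 4²) / (2·4·√2·4) = 32/45.25 = 0.7071, so ∠AJF = 45°.

Therefore, the measure of angle ∠AJF = 45°.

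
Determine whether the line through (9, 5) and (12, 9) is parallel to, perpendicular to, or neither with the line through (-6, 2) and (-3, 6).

Slope of line 1: m1 = (9 - 5)/(12 - 9) = 4/3 = 4/3
Slope of line 2: m2 = (6 - 2)/(-3 - -6) = 4/3 = 4/3
Since m1 = m2 = 4/3, the lines are parallel.

Parallel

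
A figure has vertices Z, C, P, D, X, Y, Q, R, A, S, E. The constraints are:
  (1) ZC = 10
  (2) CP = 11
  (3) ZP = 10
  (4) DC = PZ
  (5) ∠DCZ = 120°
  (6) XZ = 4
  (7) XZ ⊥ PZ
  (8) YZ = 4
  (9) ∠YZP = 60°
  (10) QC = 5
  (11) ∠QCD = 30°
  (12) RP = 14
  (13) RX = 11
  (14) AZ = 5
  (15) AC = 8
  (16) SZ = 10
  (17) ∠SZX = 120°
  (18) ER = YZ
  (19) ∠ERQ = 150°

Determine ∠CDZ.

From the given relations: DC = PZ = 10.
Step 1: By the law of cosines on triangle DCZ: DZ² = 10² + 10² − 2·10·10·cos(120°) = 300, so DZ = 10·√3.
Step 2: By the inverse law of cosines on triangle CDZ: cos(∠CDZ) = (10² + (10·√3)² − 10²) / (2·10·10·√3) = 300/346.41 = 0.866, so ∠CDZ = 30°.

Therefore, the measure of angle ∠CDZ = 30°.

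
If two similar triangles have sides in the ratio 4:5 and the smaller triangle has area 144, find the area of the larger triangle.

For similar figures, the area ratio equals the square of the side ratio.
Side ratio (the smaller triangle to the larger triangle) = 4:5, so area ratio = 4^2:5^2 = 16:25.
If the area of the smaller triangle is 144, then the area of the larger triangle = 144 * (25/16) = 225.

225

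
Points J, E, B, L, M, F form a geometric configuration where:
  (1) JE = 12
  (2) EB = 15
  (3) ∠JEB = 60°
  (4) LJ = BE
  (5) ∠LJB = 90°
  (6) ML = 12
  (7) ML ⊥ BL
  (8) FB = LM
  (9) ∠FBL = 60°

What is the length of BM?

From the given relations: LJ = BE = 15.
Step 1: By the law of cosines on triangle BEJ: BJ² = 15² + 12² − 2·15·12·cos(60°) = 189, so BJ = 3·√21.
Step 2: By the law of cosines on triangle LJB: LB² = 15² + (3·√21)² − 2·15·3·√21·cos(90°) = 414, so LB = 3·√46.
Step 3: By the law of cosines on triangle BLM: BM² = (3·√46)² + 12² − 2·3·√46·12·cos(90°) = 558, so BM = 3·√62.

Therefore, the length of BM = 3·√62.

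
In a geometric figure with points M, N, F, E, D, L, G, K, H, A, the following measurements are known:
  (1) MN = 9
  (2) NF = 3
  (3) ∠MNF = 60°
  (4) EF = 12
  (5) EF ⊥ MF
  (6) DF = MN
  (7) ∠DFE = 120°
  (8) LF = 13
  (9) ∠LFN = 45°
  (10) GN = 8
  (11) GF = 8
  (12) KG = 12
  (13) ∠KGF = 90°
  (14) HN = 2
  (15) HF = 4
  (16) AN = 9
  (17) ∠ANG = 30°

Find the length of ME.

Step 1: By the law of cosines on triangle FNM: FM² = 3² + 9² − 2·3·9·cos(60°) = 63, so FM = 3·√7.
Step 2: By the law of cosines on triangle MFE: ME² = (3·√7)² + 12² − 2·3·√7·12·cos(90°) = 207, so ME = 3·√23.

Therefore, the length of ME = 3·√23.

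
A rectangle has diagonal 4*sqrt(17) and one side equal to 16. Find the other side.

Using the Pythagorean theorem: d^2 = a^2 + b^2
b^2 = d^2 - a^2
b^2 = 272 - 256
b^2 = 16
b = sqrt(16) = 4

4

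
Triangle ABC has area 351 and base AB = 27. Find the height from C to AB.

height = 2 * 351 / 27 = 26

26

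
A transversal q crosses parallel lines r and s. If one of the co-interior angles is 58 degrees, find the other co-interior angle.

Co-interior (same-side interior) angles are between the parallel lines on the same side of the transversal.
Unlike corresponding or alternate interior angles, they are supplementary rather than equal.
So the angle = 180 - 58 = 122 degrees.

122 degrees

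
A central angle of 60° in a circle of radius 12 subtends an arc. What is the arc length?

Arc length = 2π(12)(1/6) = 4*pi

4*pi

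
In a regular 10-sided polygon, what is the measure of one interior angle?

Each interior angle of a regular n-gon is (n - 2) * 180 / n.
For n = 10: (10 - 2) * 180 / 10 = 1440/10 = 144 degrees.

144 degrees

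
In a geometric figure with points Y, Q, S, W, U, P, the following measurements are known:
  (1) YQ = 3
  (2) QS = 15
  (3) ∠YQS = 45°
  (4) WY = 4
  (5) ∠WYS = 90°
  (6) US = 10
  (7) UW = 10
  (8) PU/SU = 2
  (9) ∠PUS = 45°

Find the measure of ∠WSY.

Step 1: By the law of cosines on triangle SQY: SY² = 15² + 3² − 2·15·3·cos(45°) = 170.36, so SY ≈ 13.05.
Step 2: By the law of cosines on triangle SYW: SW² = 13.05² + 4² − 2·13.05·4·cos(90°) = 186.36, so SW ≈ 13.65.
Step 3: By the inverse law of cosines on triangle WSY: cos(∠WSY) = (13.65² + 13.05² − 4²) / (2·13.65·13.05) = 340.72/356.36 = 0.9561, so ∠WSY = 17.04°.

Therefore, the measure of angle ∠WSY = 17.04°.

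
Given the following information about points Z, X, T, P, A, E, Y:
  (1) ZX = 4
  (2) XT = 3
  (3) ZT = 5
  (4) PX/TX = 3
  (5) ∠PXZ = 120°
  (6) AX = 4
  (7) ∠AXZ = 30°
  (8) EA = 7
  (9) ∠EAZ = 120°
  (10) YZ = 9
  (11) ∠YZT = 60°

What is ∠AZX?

Step 1: By the law of cosines on triangle ZXA: ZA² = 4² + 4² − 2·4·4·cos(30°) = 4.29, so ZA ≈ 2.07.
Step 2: By the inverse law of cosines on triangle AZX: cos(∠AZX) = (2.07² + 4² − 4²) / (2·2.07·4) = 4.29/16.56 = 0.2588, so ∠AZX = 75°.

Therefore, the measure of angle ∠AZX = 75°.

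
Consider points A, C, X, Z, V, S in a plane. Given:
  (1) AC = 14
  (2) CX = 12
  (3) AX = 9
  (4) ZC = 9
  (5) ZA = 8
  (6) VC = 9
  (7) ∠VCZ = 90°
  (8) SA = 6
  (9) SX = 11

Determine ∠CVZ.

Step 1: By the law of cosines on triangle VCZ: VZ² = 9² + 9² − 2·9·9·cos(90°) = 162, so VZ = 9·√2.
Step 2: By the inverse law of cosines on triangle CVZ: cos(∠CVZ) = (9² + (9·√2)² − 9²) / (2·9·9·√2) = 162/229.1 = 0.7071, so ∠CVZ = 45°.

Therefore, the measure of angle ∠CVZ = 45°.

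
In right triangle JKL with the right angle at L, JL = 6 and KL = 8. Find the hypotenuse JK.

By the Pythagorean theorem: JK^2 = JL^2 + KL^2
JK^2 = 6^2 + 8^2 = 36 + 64 = 100
JK = sqrt(100) = 10

10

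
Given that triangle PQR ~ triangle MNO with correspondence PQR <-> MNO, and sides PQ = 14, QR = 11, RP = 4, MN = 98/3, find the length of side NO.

Since the triangles are similar, the ratio of corresponding sides is constant.
Scale factor k = MN / PQ = 98/3 / 14 = 7/3
NO = k * QR = 7/3 * 11 = 77/3

77/3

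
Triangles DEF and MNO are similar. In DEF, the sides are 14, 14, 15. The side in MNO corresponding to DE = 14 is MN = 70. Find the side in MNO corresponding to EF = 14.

k = 70/14 = 5. NO = 5 * 14 = 70.

70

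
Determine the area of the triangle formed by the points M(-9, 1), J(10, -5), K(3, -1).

The Shoelace formula computes the area from vertex coordinates by summing cross products.
For vertices (-9,1), (10,-5), (3,-1):
Signed sum = -9*-5 - 10*1 + 10*-1 - 3*-5 + 3*1 - -9*-1
= 35 + 5 + -6 = 34
Area = (1/2)|34| = 17.

17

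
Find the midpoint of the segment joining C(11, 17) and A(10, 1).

The midpoint is the point halfway along the segment.
Move half the horizontal distance: 11 + (10 - 11)/2 = 11 + -1/2 = 21/2
Move half the vertical distance: 17 + (1 - 17)/2 = 17 + -16/2 = 9
Midpoint = (21/2, 9)

(21/2, 9)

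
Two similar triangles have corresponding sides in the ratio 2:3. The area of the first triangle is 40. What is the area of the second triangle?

Area ratio = (2/3)^2 = 4/9. Area of the second triangle = 40 * 9/4 = 90.

90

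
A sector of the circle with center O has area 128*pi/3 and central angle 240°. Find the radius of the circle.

Sector area A = πr² × θ/360, so r² = 360A / (πθ).
r² = 360 × 128*pi/3 / (π × 240)
r² = 64
r = 8

8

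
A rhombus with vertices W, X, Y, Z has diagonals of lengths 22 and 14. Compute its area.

Area of a rhombus = (d1 * d2) / 2
Area = (22 * 14) / 2
Area = 308 / 2
Area = 154

154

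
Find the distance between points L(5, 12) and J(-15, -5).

The horizontal distance is |-15 - 5| = 20 and the vertical distance is |-5 - 12| = 17.
By the Pythagorean theorem, d = sqrt(20^2 + 17^2) = sqrt(689).

sqrt(689)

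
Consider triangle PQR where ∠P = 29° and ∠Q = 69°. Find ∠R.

angle R = 180 - 29 - 69 = 82 degrees.

82 degrees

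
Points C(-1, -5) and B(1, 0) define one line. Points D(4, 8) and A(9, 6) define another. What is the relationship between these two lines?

Slope of line 1: m1 = (0 - -5)/(1 - -1) = 5/2 = 5/2
Slope of line 2: m2 = (6 - 8)/(9 - 4) = -2/5 = -2/5
m1 * m2 = -1, so perpendicular.

Perpendicular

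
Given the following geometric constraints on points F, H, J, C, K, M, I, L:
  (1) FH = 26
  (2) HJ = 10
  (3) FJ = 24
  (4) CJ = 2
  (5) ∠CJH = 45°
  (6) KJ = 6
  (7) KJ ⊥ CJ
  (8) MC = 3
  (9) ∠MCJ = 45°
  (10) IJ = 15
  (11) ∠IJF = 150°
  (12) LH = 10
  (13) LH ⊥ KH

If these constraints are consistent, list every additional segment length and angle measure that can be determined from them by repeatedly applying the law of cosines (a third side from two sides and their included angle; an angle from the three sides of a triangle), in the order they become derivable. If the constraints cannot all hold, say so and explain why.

The constraints are consistent. Derivable facts, in order:
After 1 step:
- CK = 2·√10
- FI ≈ 37.74
- HC ≈ 8.7
- JM ≈ 2.12
- ∠FHJ = 67.38°
- ∠FJH = 90°
- ∠HFJ = 22.62°
After 2 steps:
- ∠CHJ = 9.35°
- ∠CJM = 93.27°
- ∠CKJ = 18.43°
- ∠CMJ = 41.73°
- ∠FIJ = 18.54°
- ∠HCJ = 125.65°
- ∠IFJ = 11.46°
- ∠JCK = 71.57°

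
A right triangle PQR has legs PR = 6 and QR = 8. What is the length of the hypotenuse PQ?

By the Pythagorean theorem: PQ^2 = PR^2 + QR^2
PQ^2 = 6^2 + 8^2 = 36 + 64 = 100
PQ = sqrt(100) = 10

10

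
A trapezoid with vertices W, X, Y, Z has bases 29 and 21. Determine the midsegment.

midsegment = (29 + 21) / 2 = 50 / 2 = 25

25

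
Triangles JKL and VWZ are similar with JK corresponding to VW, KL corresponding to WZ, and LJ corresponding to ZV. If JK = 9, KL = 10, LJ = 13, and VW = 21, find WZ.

k = 21/9 = 7/3. WZ = 7/3 * 10 = 70/3.

70/3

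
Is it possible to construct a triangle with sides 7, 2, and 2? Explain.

No.
The triangle inequality is violated: 2 + 2 = 4 ≤ 7.
These lengths cannot form a triangle.

No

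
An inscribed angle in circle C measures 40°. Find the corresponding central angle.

The inscribed angle theorem states that a central angle is always twice any inscribed angle that subtends the same arc.
Since the inscribed angle is 40°, the central angle = 2 × 40° = 80°.

80°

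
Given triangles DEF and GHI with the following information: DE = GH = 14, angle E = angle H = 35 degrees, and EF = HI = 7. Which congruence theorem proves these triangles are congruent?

Consider the given information: DE = GH = 14, angle E = angle H = 35 degrees, and EF = HI = 7
This is not ASA or AAS: ASA requires two angles and the side between them. AAS requires two angles and a non-included side.
The correct criterion is SAS. Two pairs of corresponding sides and the included angle are equal (Side-Angle-Side).

SAS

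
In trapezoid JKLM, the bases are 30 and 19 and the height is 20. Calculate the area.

Area of a trapezoid = (base1 + base2) * height / 2
Area = (30 + 19) * 20 / 2
Area = 49 * 20 / 2
Area = 980 / 2
Area = 490

490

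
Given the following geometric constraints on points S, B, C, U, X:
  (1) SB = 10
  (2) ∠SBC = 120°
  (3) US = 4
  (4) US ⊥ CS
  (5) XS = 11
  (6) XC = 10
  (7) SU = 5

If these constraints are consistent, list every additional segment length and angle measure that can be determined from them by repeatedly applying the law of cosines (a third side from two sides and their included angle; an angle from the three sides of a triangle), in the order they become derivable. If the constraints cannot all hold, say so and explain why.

These constraints are not satisfiable: (3) US = 4 and (7) SU = 5 assign two different lengths to the same segment. No planar figure meets all of them, so nothing further can be derived.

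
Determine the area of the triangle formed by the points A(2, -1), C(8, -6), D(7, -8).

Shoelace: Area = (1/2)|2(-6--8) + 8(-8--1) + 7(-1--6)| = (1/2)(17) = 17/2

17/2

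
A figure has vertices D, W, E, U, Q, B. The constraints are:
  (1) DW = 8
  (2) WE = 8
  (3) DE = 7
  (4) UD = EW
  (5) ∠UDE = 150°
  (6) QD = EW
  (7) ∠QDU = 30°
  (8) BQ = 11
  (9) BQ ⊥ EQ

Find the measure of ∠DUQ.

From the given relations: UD = EW = 8; QD = EW = 8.
Step 1: By the law of cosines on triangle UDQ: UQ² = 8² + 8² − 2·8·8·cos(30°) = 17.15, so UQ ≈ 4.14.
Step 2: By the inverse law of cosines on triangle DUQ: cos(∠DUQ) = (8² + 4.14² − 8²) / (2·8·4.14) = 17.15/66.26 = 0.2588, so ∠DUQ = 75°.

Therefore, the measure of angle ∠DUQ = 75°.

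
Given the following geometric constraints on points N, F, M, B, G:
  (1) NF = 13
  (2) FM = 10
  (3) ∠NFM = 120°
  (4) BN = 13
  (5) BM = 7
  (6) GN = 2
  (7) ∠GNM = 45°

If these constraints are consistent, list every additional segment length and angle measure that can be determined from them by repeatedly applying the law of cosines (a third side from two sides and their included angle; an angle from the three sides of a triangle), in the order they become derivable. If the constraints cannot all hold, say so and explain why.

The constraints are consistent. Derivable facts, in order:
After 1 step:
- NM ≈ 19.97
After 2 steps:
- MG ≈ 18.61
- ∠BMN = 3.91°
- ∠BNM = 2.1°
- ∠FMN = 34.31°
- ∠FNM = 25.69°
- ∠MBN = 173.99°
After 3 steps:
- ∠GMN = 4.36°
- ∠MGN = 130.64°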